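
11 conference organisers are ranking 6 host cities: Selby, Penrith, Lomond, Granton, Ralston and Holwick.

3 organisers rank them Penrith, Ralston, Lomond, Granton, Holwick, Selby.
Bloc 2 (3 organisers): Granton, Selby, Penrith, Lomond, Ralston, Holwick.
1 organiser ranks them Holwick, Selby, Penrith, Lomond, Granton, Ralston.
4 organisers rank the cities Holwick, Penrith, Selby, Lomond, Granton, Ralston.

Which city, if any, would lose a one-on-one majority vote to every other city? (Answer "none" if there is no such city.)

Pairwise majorities:
Selby vs Penrith: Penrith wins 7–4.
Selby–Lomond: Selby 8–3.
Selby–Granton: Granton 6–5.
Selby–Ralston: Selby 8–3.
Selby vs Holwick: Selby preferred on 3 ballots; Holwick wins 8–3.
Penrith vs Lomond: Penrith wins 11–0.
Penrith vs Granton: Penrith is ranked higher on 3+1+4 = 8 ballots, Granton on 3. Penrith wins 8–3.
Penrith vs Ralston: Penrith wins 11–0.
Penrith vs Holwick: 6 to 5, Penrith.
Lomond vs Granton: Lomond is ranked higher on 3+1+4 = 8 ballots, Granton on 3. Lomond wins 8–3.
Lomond vs Ralston: 3+1+4 = 8 for Lomond, 3 for Ralston — Lomond by 8–3.
Lomond vs Holwick: Lomond wins 6–5.
Granton vs Ralston: Granton is ranked higher on 3+1+4 = 8 ballots, Ralston on 3. Granton wins 8–3.
Granton vs Holwick: 3+3 = 6 for Granton, 5 for Holwick — Granton by 6–5.
Ralston vs Holwick: 6 to 5, Ralston.
Each city has at least one pairwise win (Selby beats Lomond; Penrith beats Selby; Lomond beats Granton; Granton beats Selby; Ralston beats Holwick; Holwick beats Selby) — no Condorcet loser.

none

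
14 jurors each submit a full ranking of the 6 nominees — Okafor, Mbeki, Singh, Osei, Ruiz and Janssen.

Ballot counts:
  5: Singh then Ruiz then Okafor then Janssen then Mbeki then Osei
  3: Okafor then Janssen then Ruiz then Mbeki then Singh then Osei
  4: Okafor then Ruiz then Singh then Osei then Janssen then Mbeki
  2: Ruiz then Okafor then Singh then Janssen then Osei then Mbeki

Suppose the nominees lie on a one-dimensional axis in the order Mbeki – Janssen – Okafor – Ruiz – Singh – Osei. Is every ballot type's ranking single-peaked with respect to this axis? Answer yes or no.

yes

Axis positions: Mbeki=1, Janssen=2, Okafor=3, Ruiz=4, Singh=5, Osei=6.
Ballot type 1 (peak Singh at position 5): ranking walks positions 5-4-3-2-1-6, expanding outward from the peak — single-peaked.
Ballot type 2 (peak Okafor at position 3): ranking walks positions 3-2-4-1-5-6, expanding outward from the peak — single-peaked.
Ballot type 3 (peak Okafor at position 3): ranking walks positions 3-4-5-6-2-1, expanding outward from the peak — single-peaked.
Ballot type 4 (peak Ruiz at position 4): ranking walks positions 4-3-5-2-6-1, expanding outward from the peak — single-peaked.
Every ranking is single-peaked on this axis.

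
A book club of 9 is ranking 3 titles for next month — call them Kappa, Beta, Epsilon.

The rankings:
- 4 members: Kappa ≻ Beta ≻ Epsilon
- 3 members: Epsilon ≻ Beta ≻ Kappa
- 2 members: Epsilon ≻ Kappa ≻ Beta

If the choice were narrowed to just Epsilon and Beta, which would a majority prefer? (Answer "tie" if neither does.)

Ballots ranking Epsilon above Beta: 3 + 2 = 5.
Ballots ranking Beta above Epsilon: 9 − 5 = 4.
Epsilon wins the head-to-head 5–4.

Epsilon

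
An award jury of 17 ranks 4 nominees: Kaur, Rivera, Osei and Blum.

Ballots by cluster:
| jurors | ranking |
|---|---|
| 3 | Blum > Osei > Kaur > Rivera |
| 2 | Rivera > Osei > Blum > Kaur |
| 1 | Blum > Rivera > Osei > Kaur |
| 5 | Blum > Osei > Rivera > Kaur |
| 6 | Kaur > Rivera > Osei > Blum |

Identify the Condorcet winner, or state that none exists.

Check each pair by majority over 17 ballots:
Kaur vs Rivera: Kaur preferred on 3+6 = 9 ballots; Kaur wins 9–8.
Kaur vs Osei: Osei wins 11–6.
Kaur vs Blum: Blum, 11–6.
Rivera vs Osei: Rivera, 9–8.
Rivera vs Blum: Blum, 9–8.
Osei vs Blum: 8 to 9, Blum.
Blum defeats every rival head-to-head and is the Condorcet winner.

Blum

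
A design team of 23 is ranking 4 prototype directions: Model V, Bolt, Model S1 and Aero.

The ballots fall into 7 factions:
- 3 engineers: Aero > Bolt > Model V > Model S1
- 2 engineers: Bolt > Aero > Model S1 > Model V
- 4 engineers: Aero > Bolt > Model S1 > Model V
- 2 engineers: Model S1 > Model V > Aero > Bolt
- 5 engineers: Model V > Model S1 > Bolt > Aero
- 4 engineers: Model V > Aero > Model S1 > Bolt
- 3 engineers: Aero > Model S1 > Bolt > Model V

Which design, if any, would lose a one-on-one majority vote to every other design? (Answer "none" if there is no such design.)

Pairwise majorities:
Model V vs Bolt: Bolt, 12–11.
Model V vs Model S1: Model V, 12–11.
Model V vs Aero: 2+5+4 = 11 for Model V, 12 for Aero — Aero by 12–11.
Bolt vs Model S1: Model S1 wins 14–9.
Bolt vs Aero: Aero, 16–7.
Model S1 vs Aero: 2+5 = 7 for Model S1, 16 for Aero — Aero by 16–7.
Each design has at least one pairwise win (Model V beats Model S1; Bolt beats Model V; Model S1 beats Bolt; Aero beats Model V) — no Condorcet loser.

none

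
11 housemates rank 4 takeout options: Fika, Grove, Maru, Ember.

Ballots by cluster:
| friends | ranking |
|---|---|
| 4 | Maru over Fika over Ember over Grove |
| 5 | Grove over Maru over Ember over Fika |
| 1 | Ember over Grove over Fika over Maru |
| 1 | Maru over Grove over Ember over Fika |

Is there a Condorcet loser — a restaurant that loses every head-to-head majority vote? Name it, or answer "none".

Fika

Pairwise majorities:
Fika vs Grove: Fika preferred on 4 ballots; Grove wins 7–4.
Fika vs Maru: Maru, 10–1.
Fika–Ember: Ember 7–4.
Grove–Maru: Grove 6–5.
Grove vs Ember: Grove, 6–5.
Maru vs Ember: Maru, 10–1.
Only Fika has no wins; Fika is the Condorcet loser.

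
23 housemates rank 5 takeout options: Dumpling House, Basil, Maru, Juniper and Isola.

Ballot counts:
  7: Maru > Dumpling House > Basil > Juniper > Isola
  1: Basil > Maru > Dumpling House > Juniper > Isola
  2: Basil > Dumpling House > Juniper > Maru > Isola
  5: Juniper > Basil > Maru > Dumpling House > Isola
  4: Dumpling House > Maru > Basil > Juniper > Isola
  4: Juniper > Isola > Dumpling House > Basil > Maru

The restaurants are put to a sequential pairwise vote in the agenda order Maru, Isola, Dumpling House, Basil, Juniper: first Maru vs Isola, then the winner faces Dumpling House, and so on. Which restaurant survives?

Round 1: Maru vs Isola — 19–4, Maru advances.
Round 2: Maru vs Dumpling House — 13–10, Maru advances.
Round 3: Maru vs Basil — 11–12, Basil advances.
Round 4: Basil vs Juniper — 14–9, Basil advances.
The agenda winner is Basil.

Basil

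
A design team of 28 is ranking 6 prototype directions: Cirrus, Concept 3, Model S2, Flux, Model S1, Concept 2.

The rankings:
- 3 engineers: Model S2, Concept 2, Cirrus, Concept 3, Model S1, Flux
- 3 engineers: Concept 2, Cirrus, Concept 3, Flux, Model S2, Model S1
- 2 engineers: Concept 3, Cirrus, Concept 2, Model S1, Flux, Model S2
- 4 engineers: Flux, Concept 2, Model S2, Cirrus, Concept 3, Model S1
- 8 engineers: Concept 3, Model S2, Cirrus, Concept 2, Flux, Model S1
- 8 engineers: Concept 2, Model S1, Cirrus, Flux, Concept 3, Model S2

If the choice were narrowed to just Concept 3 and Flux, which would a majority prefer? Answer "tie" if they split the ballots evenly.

Concept 3

Ballots ranking Concept 3 above Flux: 3 + 3 + 2 + 8 = 16.
Ballots ranking Flux above Concept 3: 28 − 16 = 12.
Concept 3 wins the head-to-head 16–12.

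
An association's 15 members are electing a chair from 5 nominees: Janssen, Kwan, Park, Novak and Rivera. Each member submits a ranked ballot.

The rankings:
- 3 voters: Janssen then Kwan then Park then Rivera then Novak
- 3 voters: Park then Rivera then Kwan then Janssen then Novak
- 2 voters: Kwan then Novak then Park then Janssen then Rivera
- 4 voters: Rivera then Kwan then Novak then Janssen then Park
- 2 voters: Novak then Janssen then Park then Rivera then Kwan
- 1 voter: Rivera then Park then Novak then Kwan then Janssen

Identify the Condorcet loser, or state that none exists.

Head-to-head results (15 voters):
Janssen vs Kwan: Janssen preferred on 3+2 = 5 ballots; Kwan wins 10–5.
Janssen vs Park: Janssen, 9–6.
Janssen–Novak: Novak 9–6.
Janssen vs Rivera: 7 to 8, Rivera.
Kwan vs Park: Kwan wins 9–6.
Kwan vs Novak: Kwan is ranked higher on 3+3+2+4 = 12 ballots, Novak on 3. Kwan wins 12–3.
Kwan–Rivera: Rivera 10–5.
Park vs Novak: Park is ranked higher on 3+3+1 = 7 ballots, Novak on 8. Novak wins 8–7.
Park vs Rivera: Park is ranked higher on 3+3+2+2 = 10 ballots, Rivera on 5. Park wins 10–5.
Novak vs Rivera: 2+2 = 4 for Novak, 11 for Rivera — Rivera by 11–4.
Every candidate wins at least one matchup (Janssen beats Park; Kwan beats Janssen; Park beats Rivera; Novak beats Janssen; Rivera beats Janssen), so there is no Condorcet loser.

none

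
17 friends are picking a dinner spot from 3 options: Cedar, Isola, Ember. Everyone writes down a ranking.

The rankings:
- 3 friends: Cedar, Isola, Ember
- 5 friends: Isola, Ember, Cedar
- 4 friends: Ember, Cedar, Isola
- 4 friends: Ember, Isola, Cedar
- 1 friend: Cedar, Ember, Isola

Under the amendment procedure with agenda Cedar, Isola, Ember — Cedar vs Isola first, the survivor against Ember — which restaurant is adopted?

Round 1: Cedar vs Isola — 8–9, Isola advances.
Round 2: Isola vs Ember — 8–9, Ember advances.
The agenda winner is Ember.

Ember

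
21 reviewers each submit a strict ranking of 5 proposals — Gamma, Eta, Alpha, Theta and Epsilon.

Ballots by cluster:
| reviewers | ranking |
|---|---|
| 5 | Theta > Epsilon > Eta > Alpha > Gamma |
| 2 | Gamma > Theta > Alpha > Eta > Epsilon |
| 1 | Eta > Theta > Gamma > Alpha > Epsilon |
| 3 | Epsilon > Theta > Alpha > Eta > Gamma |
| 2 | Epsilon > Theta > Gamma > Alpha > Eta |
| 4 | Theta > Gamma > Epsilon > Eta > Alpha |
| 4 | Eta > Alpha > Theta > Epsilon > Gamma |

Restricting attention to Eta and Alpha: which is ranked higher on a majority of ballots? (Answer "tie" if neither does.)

Eta

Ballots ranking Eta above Alpha: 5 + 1 + 4 + 4 = 14.
Ballots ranking Alpha above Eta: 21 − 14 = 7.
Eta wins the head-to-head 14–7.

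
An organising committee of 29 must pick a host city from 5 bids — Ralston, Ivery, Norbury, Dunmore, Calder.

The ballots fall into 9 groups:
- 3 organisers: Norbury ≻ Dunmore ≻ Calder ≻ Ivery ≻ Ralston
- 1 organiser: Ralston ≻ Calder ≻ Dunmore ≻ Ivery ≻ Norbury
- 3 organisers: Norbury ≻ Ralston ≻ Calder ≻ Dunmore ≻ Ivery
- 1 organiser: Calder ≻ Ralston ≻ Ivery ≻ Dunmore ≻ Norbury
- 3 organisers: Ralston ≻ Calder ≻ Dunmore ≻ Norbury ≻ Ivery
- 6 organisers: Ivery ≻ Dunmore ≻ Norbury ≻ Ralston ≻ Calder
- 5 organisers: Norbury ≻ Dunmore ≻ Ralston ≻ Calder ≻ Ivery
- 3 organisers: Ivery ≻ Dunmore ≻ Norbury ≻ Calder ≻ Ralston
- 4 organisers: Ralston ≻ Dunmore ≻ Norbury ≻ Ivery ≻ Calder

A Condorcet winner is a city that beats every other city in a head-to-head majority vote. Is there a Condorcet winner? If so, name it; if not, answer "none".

Dunmore

Check each pair by majority over 29 ballots:
Ralston vs Ivery: 1+3+1+3+5+4 = 17 for Ralston, 12 for Ivery — Ralston by 17–12.
Ralston vs Norbury: 1+1+3+4 = 9 for Ralston, 20 for Norbury — Norbury by 20–9.
Ralston vs Dunmore: Ralston preferred on 1+3+1+3+4 = 12 ballots; Dunmore wins 17–12.
Ralston vs Calder: 22 to 7, Ralston.
Ivery vs Norbury: 11 to 18, Norbury.
Ivery vs Dunmore: 10 to 19, Dunmore.
Ivery vs Calder: Ivery preferred on 6+3+4 = 13 ballots; Calder wins 16–13.
Norbury vs Dunmore: Norbury preferred on 3+3+5 = 11 ballots; Dunmore wins 18–11.
Norbury vs Calder: 24 to 5, Norbury.
Dunmore vs Calder: Dunmore is ranked higher on 3+6+5+3+4 = 21 ballots, Calder on 8. Dunmore wins 21–8.
Dunmore wins every pairwise contest, so Dunmore is the Condorcet winner.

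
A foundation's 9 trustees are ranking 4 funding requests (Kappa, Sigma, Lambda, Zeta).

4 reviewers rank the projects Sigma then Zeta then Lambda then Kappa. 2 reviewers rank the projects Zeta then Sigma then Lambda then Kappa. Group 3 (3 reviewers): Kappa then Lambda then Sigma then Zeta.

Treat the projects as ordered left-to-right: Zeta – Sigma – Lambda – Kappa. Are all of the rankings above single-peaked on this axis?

yes

Axis positions: Zeta=1, Sigma=2, Lambda=3, Kappa=4.
Group 1 (peak Sigma at position 2): ranking walks positions 2-1-3-4, expanding outward from the peak — single-peaked.
Group 2 (peak Zeta at position 1): ranking walks positions 1-2-3-4, expanding outward from the peak — single-peaked.
Group 3 (peak Kappa at position 4): ranking walks positions 4-3-2-1, expanding outward from the peak — single-peaked.
Every ranking is single-peaked on this axis.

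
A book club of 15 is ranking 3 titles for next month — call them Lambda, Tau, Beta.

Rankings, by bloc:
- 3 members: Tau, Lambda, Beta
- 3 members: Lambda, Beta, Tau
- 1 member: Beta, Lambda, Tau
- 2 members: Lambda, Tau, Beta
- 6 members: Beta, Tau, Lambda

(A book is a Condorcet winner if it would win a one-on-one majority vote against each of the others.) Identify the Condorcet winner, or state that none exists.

none

Head-to-head results (15 members):
Lambda–Tau: Tau 9–6.
Lambda vs Beta: Lambda, 8–7.
Tau–Beta: Beta 10–5.
Every book loses at least once (Lambda loses to Tau; Tau loses to Beta; Beta loses to Lambda). The majority relation contains the cycle Lambda beats Beta beats Tau beats Lambda, so there is no Condorcet winner.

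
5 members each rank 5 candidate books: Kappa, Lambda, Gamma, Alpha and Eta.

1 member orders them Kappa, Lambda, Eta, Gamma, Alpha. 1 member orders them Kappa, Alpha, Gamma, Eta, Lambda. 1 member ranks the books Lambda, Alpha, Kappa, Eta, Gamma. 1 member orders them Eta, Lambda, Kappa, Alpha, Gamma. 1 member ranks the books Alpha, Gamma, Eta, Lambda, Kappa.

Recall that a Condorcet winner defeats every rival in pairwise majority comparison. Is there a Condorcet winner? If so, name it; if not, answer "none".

none

Check each pair by majority over 5 ballots:
Kappa vs Lambda: Lambda, 3–2.
Kappa vs Gamma: Kappa wins 4–1.
Kappa vs Alpha: Kappa wins 3–2.
Kappa vs Eta: Kappa, 3–2.
Lambda–Gamma: Lambda 3–2.
Lambda vs Alpha: Lambda wins 3–2.
Lambda vs Eta: Eta wins 3–2.
Gamma vs Alpha: Alpha, 4–1.
Gamma–Eta: Eta 3–2.
Alpha vs Eta: Alpha, 3–2.
Each book drops at least one matchup (Kappa loses to Lambda; Lambda loses to Eta; Gamma loses to Kappa; Alpha loses to Kappa; Eta loses to Kappa); the cycle Kappa → Eta → Lambda → Kappa rules out a Condorcet winner.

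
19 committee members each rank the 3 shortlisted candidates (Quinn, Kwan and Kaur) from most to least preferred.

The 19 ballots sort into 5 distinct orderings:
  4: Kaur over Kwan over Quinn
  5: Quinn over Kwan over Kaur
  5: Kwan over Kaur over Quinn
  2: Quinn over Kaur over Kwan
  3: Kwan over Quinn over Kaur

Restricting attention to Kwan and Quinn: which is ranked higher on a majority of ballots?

Kwan

Ballots ranking Kwan above Quinn: 4 + 5 + 3 = 12.
Ballots ranking Quinn above Kwan: 19 − 12 = 7.
Kwan wins the head-to-head 12–7.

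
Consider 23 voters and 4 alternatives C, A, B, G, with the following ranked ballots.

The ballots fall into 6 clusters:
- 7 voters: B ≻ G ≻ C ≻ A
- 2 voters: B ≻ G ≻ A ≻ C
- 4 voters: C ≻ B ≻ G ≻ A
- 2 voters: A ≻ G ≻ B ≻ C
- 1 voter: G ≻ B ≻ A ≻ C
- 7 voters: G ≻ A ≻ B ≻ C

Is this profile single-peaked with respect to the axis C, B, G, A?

Axis positions: C=1, B=2, G=3, A=4.
Cluster 1 (peak B at position 2): ranking walks positions 2-3-1-4, expanding outward from the peak — single-peaked.
Cluster 2 (peak B at position 2): ranking walks positions 2-3-4-1, expanding outward from the peak — single-peaked.
Cluster 3 (peak C at position 1): ranking walks positions 1-2-3-4, expanding outward from the peak — single-peaked.
Cluster 4 (peak A at position 4): ranking walks positions 4-3-2-1, expanding outward from the peak — single-peaked.
Cluster 5 (peak G at position 3): ranking walks positions 3-2-4-1, expanding outward from the peak — single-peaked.
Cluster 6 (peak G at position 3): ranking walks positions 3-4-2-1, expanding outward from the peak — single-peaked.
Every ranking is single-peaked on this axis.

yes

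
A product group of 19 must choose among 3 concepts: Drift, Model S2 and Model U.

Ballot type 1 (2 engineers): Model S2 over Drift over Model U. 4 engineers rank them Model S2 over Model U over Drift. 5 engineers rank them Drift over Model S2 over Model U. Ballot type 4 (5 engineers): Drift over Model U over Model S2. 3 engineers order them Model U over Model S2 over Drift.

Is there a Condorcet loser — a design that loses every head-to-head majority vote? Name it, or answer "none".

Head-to-head results (19 engineers):
Drift vs Model S2: 5+5 = 10 for Drift, 9 for Model S2 — Drift by 10–9.
Drift vs Model U: 12 to 7, Drift.
Model S2 vs Model U: 2+4+5 = 11 for Model S2, 8 for Model U — Model S2 by 11–8.
Only Model U has no wins; Model U is the Condorcet loser.

Model U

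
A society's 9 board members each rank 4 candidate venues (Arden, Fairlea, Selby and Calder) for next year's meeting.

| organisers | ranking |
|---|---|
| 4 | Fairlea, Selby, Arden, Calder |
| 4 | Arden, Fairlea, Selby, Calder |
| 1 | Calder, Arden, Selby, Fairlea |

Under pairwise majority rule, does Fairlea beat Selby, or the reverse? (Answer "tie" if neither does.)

Fairlea

Ballots ranking Fairlea above Selby: 4 + 4 = 8.
Ballots ranking Selby above Fairlea: 9 − 8 = 1.
Fairlea wins the head-to-head 8–1.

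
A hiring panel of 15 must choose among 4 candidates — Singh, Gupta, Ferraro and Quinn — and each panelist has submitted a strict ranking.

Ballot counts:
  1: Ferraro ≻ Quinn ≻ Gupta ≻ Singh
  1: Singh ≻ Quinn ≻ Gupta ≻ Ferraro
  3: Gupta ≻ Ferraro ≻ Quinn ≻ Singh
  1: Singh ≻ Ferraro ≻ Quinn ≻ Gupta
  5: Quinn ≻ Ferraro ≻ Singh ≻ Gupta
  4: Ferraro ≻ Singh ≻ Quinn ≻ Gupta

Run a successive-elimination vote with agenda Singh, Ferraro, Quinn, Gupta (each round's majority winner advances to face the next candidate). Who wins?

Ferraro

Round 1: Singh vs Ferraro — 2–13, Ferraro advances.
Round 2: Ferraro vs Quinn — 9–6, Ferraro advances.
Round 3: Ferraro vs Gupta — 11–4, Ferraro advances.
Ferraro survives the agenda.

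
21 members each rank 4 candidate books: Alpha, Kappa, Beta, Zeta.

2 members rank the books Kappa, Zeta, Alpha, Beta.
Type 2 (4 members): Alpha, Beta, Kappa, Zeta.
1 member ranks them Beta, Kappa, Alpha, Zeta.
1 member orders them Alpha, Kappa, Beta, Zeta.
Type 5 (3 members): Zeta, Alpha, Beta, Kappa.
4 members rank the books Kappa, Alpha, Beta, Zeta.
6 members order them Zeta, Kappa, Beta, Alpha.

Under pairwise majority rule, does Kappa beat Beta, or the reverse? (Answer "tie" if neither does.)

Ballots ranking Kappa above Beta: 2 + 1 + 4 + 6 = 13.
Ballots ranking Beta above Kappa: 21 − 13 = 8.
Kappa wins the head-to-head 13–8.

Kappa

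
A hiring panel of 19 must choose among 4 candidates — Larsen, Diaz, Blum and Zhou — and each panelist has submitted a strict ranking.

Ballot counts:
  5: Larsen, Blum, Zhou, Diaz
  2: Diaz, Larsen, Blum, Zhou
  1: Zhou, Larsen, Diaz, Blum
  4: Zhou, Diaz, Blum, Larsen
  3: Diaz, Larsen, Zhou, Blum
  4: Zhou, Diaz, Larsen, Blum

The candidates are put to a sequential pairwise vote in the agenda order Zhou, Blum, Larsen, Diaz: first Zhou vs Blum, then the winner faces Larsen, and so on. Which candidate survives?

Diaz

Round 1: Zhou vs Blum — 12–7, Zhou advances.
Round 2: Zhou vs Larsen — 9–10, Larsen advances.
Round 3: Larsen vs Diaz — 6–13, Diaz advances.
Diaz survives the agenda.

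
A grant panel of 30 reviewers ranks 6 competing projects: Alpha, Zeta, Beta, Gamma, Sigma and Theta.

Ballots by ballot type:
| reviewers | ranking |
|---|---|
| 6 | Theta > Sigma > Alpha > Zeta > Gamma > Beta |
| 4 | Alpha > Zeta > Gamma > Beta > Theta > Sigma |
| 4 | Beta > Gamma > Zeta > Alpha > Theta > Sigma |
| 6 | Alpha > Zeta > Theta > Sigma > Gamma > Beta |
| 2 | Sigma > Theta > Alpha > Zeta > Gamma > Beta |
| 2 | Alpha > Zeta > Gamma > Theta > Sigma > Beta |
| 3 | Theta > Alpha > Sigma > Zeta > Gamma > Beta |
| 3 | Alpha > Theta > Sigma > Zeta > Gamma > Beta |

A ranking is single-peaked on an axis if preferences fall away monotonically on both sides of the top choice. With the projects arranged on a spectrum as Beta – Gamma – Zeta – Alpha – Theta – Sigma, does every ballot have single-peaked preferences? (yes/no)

yes

Axis positions: Beta=1, Gamma=2, Zeta=3, Alpha=4, Theta=5, Sigma=6.
Ballot type 1 (peak Theta at position 5): ranking walks positions 5-6-4-3-2-1, expanding outward from the peak — single-peaked.
Ballot type 2 (peak Alpha at position 4): ranking walks positions 4-3-2-1-5-6, expanding outward from the peak — single-peaked.
Ballot type 3 (peak Beta at position 1): ranking walks positions 1-2-3-4-5-6, expanding outward from the peak — single-peaked.
Ballot type 4 (peak Alpha at position 4): ranking walks positions 4-3-5-6-2-1, expanding outward from the peak — single-peaked.
Ballot type 5 (peak Sigma at position 6): ranking walks positions 6-5-4-3-2-1, expanding outward from the peak — single-peaked.
Ballot type 6 (peak Alpha at position 4): ranking walks positions 4-3-2-5-6-1, expanding outward from the peak — single-peaked.
Ballot type 7 (peak Theta at position 5): ranking walks positions 5-4-6-3-2-1, expanding outward from the peak — single-peaked.
Ballot type 8 (peak Alpha at position 4): ranking walks positions 4-5-6-3-2-1, expanding outward from the peak — single-peaked.
Every ranking is single-peaked on this axis.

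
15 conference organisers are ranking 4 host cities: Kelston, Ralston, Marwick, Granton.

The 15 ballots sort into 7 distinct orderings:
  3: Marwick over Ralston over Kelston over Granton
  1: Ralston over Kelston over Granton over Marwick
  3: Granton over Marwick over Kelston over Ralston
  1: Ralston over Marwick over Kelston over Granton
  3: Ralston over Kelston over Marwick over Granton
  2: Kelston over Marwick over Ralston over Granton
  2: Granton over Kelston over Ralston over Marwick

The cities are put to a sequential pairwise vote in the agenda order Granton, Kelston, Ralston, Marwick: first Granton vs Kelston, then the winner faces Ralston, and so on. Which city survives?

Marwick

Round 1: Granton vs Kelston — 5–10, Kelston advances.
Round 2: Kelston vs Ralston — 7–8, Ralston advances.
Round 3: Ralston vs Marwick — 7–8, Marwick advances.
The agenda winner is Marwick.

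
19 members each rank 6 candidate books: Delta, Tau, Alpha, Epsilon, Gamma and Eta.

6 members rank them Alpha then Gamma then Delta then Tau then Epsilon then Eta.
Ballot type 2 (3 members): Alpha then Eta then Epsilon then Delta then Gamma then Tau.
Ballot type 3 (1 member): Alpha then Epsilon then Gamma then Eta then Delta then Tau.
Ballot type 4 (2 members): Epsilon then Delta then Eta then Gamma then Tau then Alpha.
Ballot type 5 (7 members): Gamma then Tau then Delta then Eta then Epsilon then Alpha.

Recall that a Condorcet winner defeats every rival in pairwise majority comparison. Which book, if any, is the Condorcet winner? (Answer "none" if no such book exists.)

Pairwise majorities:
Delta vs Tau: 6+3+1+2 = 12 for Delta, 7 for Tau — Delta by 12–7.
Delta vs Alpha: 9 to 10, Alpha.
Delta vs Epsilon: Delta is ranked higher on 6+7 = 13 ballots, Epsilon on 6. Delta wins 13–6.
Delta vs Gamma: 5 to 14, Gamma.
Delta vs Eta: 15 to 4, Delta.
Tau vs Alpha: 9 to 10, Alpha.
Tau vs Epsilon: Tau preferred on 6+7 = 13 ballots; Tau wins 13–6.
Tau vs Gamma: Tau preferred on 0 ballots; Gamma wins 19–0.
Tau vs Eta: Tau is ranked higher on 6+7 = 13 ballots, Eta on 6. Tau wins 13–6.
Alpha vs Epsilon: Alpha is ranked higher on 6+3+1 = 10 ballots, Epsilon on 9. Alpha wins 10–9.
Alpha vs Gamma: 6+3+1 = 10 for Alpha, 9 for Gamma — Alpha by 10–9.
Alpha vs Eta: Alpha is ranked higher on 6+3+1 = 10 ballots, Eta on 9. Alpha wins 10–9.
Epsilon vs Gamma: 3+1+2 = 6 for Epsilon, 13 for Gamma — Gamma by 13–6.
Epsilon vs Eta: 6+1+2 = 9 for Epsilon, 10 for Eta — Eta by 10–9.
Gamma vs Eta: Gamma is ranked higher on 6+1+7 = 14 ballots, Eta on 5. Gamma wins 14–5.
Only Alpha has no losses; Alpha is the Condorcet winner.

Alpha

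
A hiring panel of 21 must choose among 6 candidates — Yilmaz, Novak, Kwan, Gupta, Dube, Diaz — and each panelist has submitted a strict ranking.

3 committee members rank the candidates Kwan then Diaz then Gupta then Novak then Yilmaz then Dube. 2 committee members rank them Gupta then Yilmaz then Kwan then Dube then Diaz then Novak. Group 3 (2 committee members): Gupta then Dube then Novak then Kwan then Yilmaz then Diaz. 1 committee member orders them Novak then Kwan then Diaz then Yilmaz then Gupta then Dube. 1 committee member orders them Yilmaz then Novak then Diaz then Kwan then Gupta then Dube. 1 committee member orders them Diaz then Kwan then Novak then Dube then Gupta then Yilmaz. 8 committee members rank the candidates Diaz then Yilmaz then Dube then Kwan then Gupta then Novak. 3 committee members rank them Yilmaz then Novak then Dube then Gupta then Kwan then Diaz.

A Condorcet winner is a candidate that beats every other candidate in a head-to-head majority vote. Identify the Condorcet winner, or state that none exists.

Check each pair by majority over 21 ballots:
Yilmaz vs Novak: Yilmaz preferred on 2+1+8+3 = 14 ballots; Yilmaz wins 14–7.
Yilmaz vs Kwan: Yilmaz wins 14–7.
Yilmaz vs Gupta: 13 to 8, Yilmaz.
Yilmaz–Dube: Yilmaz 18–3.
Yilmaz vs Diaz: Yilmaz is ranked higher on 2+2+1+3 = 8 ballots, Diaz on 13. Diaz wins 13–8.
Novak vs Kwan: Novak is ranked higher on 2+1+1+3 = 7 ballots, Kwan on 14. Kwan wins 14–7.
Novak vs Gupta: Gupta, 15–6.
Novak vs Dube: 9 to 12, Dube.
Novak vs Diaz: Novak is ranked higher on 2+1+1+3 = 7 ballots, Diaz on 14. Diaz wins 14–7.
Kwan vs Gupta: Kwan is ranked higher on 3+1+1+1+8 = 14 ballots, Gupta on 7. Kwan wins 14–7.
Kwan vs Dube: Kwan preferred on 3+2+1+1+1 = 8 ballots; Dube wins 13–8.
Kwan–Diaz: Kwan 11–10.
Gupta vs Dube: 3+2+2+1+1 = 9 for Gupta, 12 for Dube — Dube by 12–9.
Gupta vs Diaz: Gupta is ranked higher on 2+2+3 = 7 ballots, Diaz on 14. Diaz wins 14–7.
Dube vs Diaz: Diaz wins 14–7.
Each candidate drops at least one matchup (Yilmaz loses to Diaz; Novak loses to Yilmaz; Kwan loses to Yilmaz; Gupta loses to Yilmaz; Dube loses to Yilmaz; Diaz loses to Kwan); the cycle Yilmaz beats Kwan beats Diaz beats Yilmaz rules out a Condorcet winner.

none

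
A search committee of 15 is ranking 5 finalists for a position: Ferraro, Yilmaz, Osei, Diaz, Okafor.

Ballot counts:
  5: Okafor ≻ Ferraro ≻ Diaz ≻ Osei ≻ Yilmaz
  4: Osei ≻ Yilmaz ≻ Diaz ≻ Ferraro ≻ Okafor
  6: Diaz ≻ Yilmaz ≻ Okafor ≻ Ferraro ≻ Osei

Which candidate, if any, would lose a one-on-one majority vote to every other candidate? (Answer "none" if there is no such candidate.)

Head-to-head results (15 committee members):
Ferraro vs Yilmaz: Yilmaz, 10–5.
Ferraro vs Osei: 5+6 = 11 for Ferraro, 4 for Osei — Ferraro by 11–4.
Ferraro vs Diaz: Ferraro is ranked higher on 5 ballots, Diaz on 10. Diaz wins 10–5.
Ferraro vs Okafor: Ferraro preferred on 4 ballots; Okafor wins 11–4.
Yilmaz vs Osei: 6 to 9, Osei.
Yilmaz vs Diaz: Diaz, 11–4.
Yilmaz vs Okafor: Yilmaz, 10–5.
Osei vs Diaz: Diaz, 11–4.
Osei vs Okafor: 4 to 11, Okafor.
Diaz vs Okafor: 10 to 5, Diaz.
Every candidate wins at least one matchup (Ferraro beats Osei; Yilmaz beats Ferraro; Osei beats Yilmaz; Diaz beats Ferraro; Okafor beats Ferraro), so there is no Condorcet loser.

none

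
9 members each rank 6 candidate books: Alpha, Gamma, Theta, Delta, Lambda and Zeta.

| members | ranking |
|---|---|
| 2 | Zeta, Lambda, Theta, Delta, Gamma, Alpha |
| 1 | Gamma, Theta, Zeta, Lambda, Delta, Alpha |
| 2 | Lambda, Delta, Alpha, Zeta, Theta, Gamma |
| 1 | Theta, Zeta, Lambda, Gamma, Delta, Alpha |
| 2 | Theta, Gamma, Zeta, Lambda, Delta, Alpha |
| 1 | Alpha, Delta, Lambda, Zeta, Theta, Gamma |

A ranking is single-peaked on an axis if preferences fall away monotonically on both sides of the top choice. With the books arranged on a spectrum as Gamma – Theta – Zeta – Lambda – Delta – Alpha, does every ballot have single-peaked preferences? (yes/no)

Axis positions: Gamma=1, Theta=2, Zeta=3, Lambda=4, Delta=5, Alpha=6.
Faction 1 (peak Zeta at position 3): ranking walks positions 3-4-2-5-1-6, expanding outward from the peak — single-peaked.
Faction 2 (peak Gamma at position 1): ranking walks positions 1-2-3-4-5-6, expanding outward from the peak — single-peaked.
Faction 3 (peak Lambda at position 4): ranking walks positions 4-5-6-3-2-1, expanding outward from the peak — single-peaked.
Faction 4 (peak Theta at position 2): ranking walks positions 2-3-4-1-5-6, expanding outward from the peak — single-peaked.
Faction 5 (peak Theta at position 2): ranking walks positions 2-1-3-4-5-6, expanding outward from the peak — single-peaked.
Faction 6 (peak Alpha at position 6): ranking walks positions 6-5-4-3-2-1, expanding outward from the peak — single-peaked.
Every ranking is single-peaked on this axis.

yes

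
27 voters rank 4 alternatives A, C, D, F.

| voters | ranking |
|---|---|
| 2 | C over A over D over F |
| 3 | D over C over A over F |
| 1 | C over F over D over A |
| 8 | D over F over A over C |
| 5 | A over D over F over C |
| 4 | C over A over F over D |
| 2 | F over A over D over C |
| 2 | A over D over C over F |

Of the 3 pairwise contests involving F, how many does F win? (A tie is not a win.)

F against each rival (27 voters):
F vs A: A wins 16–11.
F vs C: 15 to 12, F.
F vs D: 7 to 20, D.
F beats C; loses to A, D — 1 pairwise win.

1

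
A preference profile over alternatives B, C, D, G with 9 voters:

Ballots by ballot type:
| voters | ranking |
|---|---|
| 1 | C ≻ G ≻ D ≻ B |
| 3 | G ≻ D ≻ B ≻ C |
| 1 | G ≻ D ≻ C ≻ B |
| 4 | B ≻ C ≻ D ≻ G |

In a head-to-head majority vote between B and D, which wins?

Ballots ranking B above D: 4.
Ballots ranking D above B: 9 − 4 = 5.
D wins the head-to-head 5–4.

D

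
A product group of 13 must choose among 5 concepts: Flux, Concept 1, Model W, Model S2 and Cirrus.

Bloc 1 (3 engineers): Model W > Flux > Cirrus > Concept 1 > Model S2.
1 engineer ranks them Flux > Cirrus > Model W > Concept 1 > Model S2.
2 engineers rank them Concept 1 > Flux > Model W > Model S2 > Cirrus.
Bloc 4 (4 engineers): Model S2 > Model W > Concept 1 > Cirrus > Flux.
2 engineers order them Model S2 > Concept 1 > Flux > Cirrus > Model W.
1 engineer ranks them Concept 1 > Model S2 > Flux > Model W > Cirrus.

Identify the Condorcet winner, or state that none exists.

Head-to-head results (13 engineers):
Flux vs Concept 1: Concept 1, 9–4.
Flux vs Model W: Model W wins 7–6.
Flux–Model S2: Model S2 7–6.
Flux vs Cirrus: Flux, 9–4.
Concept 1 vs Model W: Model W, 8–5.
Concept 1 vs Model S2: Concept 1 wins 7–6.
Concept 1–Cirrus: Concept 1 9–4.
Model W vs Model S2: Model S2 wins 7–6.
Model W vs Cirrus: Model W wins 10–3.
Model S2–Cirrus: Model S2 9–4.
Each design drops at least one matchup (Flux loses to Concept 1; Concept 1 loses to Model W; Model W loses to Model S2; Model S2 loses to Concept 1; Cirrus loses to Flux); the cycle Concept 1 > Model S2 > Model W > Concept 1 rules out a Condorcet winner.

none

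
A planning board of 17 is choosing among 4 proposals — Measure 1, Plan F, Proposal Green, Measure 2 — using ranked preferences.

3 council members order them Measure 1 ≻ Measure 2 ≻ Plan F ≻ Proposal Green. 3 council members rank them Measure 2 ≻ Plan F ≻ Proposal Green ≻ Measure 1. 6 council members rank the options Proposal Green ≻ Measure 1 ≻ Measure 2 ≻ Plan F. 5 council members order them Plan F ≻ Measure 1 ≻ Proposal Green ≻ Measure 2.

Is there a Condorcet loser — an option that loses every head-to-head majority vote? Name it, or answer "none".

Pairwise majorities:
Measure 1 vs Plan F: Measure 1 preferred on 3+6 = 9 ballots; Measure 1 wins 9–8.
Measure 1–Proposal Green: Proposal Green 9–8.
Measure 1 vs Measure 2: Measure 1 preferred on 3+6+5 = 14 ballots; Measure 1 wins 14–3.
Plan F vs Proposal Green: 11 to 6, Plan F.
Plan F vs Measure 2: Measure 2 wins 12–5.
Proposal Green vs Measure 2: 6+5 = 11 for Proposal Green, 6 for Measure 2 — Proposal Green by 11–6.
Each option has at least one pairwise win (Measure 1 beats Plan F; Plan F beats Proposal Green; Proposal Green beats Measure 1; Measure 2 beats Plan F) — no Condorcet loser.

none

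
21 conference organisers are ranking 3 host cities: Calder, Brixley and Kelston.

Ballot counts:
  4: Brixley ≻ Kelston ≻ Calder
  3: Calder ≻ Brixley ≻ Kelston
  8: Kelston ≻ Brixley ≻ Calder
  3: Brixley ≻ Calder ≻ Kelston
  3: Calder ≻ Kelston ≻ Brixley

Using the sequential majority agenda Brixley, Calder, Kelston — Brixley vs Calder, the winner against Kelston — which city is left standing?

Round 1: Brixley vs Calder — 15–6, Brixley advances.
Round 2: Brixley vs Kelston — 10–11, Kelston advances.
The agenda winner is Kelston.

Kelston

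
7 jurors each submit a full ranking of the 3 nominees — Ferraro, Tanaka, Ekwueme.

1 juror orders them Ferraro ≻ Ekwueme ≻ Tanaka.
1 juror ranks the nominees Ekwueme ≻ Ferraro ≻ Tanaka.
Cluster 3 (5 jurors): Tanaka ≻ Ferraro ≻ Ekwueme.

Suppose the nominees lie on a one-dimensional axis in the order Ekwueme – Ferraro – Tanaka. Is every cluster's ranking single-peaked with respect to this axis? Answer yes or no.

Axis positions: Ekwueme=1, Ferraro=2, Tanaka=3.
Cluster 1 (peak Ferraro at position 2): ranking walks positions 2-1-3, expanding outward from the peak — single-peaked.
Cluster 2 (peak Ekwueme at position 1): ranking walks positions 1-2-3, expanding outward from the peak — single-peaked.
Cluster 3 (peak Tanaka at position 3): ranking walks positions 3-2-1, expanding outward from the peak — single-peaked.
Every ranking is single-peaked on this axis.

yes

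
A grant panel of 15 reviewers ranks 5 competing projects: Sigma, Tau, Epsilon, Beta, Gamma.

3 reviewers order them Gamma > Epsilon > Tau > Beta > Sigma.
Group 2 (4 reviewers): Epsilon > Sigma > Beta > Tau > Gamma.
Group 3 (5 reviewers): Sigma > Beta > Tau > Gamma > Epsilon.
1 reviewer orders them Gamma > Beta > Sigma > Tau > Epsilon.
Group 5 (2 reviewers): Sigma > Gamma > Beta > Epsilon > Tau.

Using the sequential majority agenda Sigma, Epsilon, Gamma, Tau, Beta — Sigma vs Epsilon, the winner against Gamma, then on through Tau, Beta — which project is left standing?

Sigma

Round 1: Sigma vs Epsilon — 8–7, Sigma advances.
Round 2: Sigma vs Gamma — 11–4, Sigma advances.
Round 3: Sigma vs Tau — 12–3, Sigma advances.
Round 4: Sigma vs Beta — 11–4, Sigma advances.
Sigma survives the agenda.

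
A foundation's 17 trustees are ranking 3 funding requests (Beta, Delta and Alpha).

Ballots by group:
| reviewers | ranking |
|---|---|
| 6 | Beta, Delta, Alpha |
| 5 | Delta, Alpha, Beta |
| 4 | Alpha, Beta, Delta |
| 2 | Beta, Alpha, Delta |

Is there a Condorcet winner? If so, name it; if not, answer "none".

none

Pairwise majorities:
Beta vs Delta: Beta is ranked higher on 6+4+2 = 12 ballots, Delta on 5. Beta wins 12–5.
Beta vs Alpha: Beta is ranked higher on 6+2 = 8 ballots, Alpha on 9. Alpha wins 9–8.
Delta vs Alpha: 11 to 6, Delta.
Every project loses at least once (Beta loses to Alpha; Delta loses to Beta; Alpha loses to Delta). The majority relation contains the cycle Beta beats Delta beats Alpha beats Beta, so there is no Condorcet winner.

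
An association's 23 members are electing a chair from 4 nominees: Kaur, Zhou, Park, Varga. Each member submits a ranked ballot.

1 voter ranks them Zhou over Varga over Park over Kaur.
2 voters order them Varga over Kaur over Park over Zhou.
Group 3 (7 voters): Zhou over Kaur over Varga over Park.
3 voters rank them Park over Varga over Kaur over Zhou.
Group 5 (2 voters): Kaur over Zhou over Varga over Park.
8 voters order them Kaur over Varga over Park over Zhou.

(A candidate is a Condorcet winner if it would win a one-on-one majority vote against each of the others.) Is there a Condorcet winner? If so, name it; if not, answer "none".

Check each pair by majority over 23 ballots:
Kaur vs Zhou: 15 to 8, Kaur.
Kaur vs Park: 2+7+2+8 = 19 for Kaur, 4 for Park — Kaur by 19–4.
Kaur vs Varga: Kaur is ranked higher on 7+2+8 = 17 ballots, Varga on 6. Kaur wins 17–6.
Zhou vs Park: 10 to 13, Park.
Zhou vs Varga: Zhou is ranked higher on 1+7+2 = 10 ballots, Varga on 13. Varga wins 13–10.
Park vs Varga: 3 to 20, Varga.
Only Kaur has no losses; Kaur is the Condorcet winner.

Kaur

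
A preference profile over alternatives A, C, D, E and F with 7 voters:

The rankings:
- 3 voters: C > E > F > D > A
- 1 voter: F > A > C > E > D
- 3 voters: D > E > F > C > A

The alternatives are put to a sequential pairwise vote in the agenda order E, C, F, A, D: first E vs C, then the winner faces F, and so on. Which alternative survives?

Round 1: E vs C — 3–4, C advances.
Round 2: C vs F — 3–4, F advances.
Round 3: F vs A — 7–0, F advances.
Round 4: F vs D — 4–3, F advances.
F survives the agenda.

F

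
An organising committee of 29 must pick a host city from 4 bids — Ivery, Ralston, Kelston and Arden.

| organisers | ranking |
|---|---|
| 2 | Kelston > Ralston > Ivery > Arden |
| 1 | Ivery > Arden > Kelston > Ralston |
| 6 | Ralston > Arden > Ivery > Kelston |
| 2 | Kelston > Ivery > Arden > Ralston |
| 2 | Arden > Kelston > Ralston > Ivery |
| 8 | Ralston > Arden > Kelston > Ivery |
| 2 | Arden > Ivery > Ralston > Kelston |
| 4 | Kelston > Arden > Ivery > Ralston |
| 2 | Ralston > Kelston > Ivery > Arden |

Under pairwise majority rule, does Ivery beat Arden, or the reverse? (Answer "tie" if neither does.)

Ballots ranking Ivery above Arden: 2 + 1 + 2 + 2 = 7.
Ballots ranking Arden above Ivery: 29 − 7 = 22.
Arden wins the head-to-head 22–7.

Arden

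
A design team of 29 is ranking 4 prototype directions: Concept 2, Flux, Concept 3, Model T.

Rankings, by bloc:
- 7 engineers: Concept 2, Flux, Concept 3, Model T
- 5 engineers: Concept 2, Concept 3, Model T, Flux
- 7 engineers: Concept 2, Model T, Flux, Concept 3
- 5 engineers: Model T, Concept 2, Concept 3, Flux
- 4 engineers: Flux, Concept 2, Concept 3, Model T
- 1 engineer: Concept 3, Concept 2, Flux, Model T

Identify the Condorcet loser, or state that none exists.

none

Head-to-head results (29 engineers):
Concept 2 vs Flux: Concept 2, 25–4.
Concept 2 vs Concept 3: Concept 2, 28–1.
Concept 2 vs Model T: Concept 2, 24–5.
Flux vs Concept 3: Flux wins 18–11.
Flux vs Model T: 7+4+1 = 12 for Flux, 17 for Model T — Model T by 17–12.
Concept 3 vs Model T: 7+5+4+1 = 17 for Concept 3, 12 for Model T — Concept 3 by 17–12.
No design is winless: Concept 2 beats Flux; Flux beats Concept 3; Concept 3 beats Model T; Model T beats Flux. There is no Condorcet loser.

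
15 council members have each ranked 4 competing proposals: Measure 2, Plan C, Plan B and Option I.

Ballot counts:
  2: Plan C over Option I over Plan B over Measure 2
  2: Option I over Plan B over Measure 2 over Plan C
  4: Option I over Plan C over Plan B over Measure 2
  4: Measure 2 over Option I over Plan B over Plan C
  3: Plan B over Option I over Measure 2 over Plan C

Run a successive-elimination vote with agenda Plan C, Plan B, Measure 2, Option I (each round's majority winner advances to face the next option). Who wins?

Round 1: Plan C vs Plan B — 6–9, Plan B advances.
Round 2: Plan B vs Measure 2 — 11–4, Plan B advances.
Round 3: Plan B vs Option I — 3–12, Option I advances.
The agenda winner is Option I.

Option I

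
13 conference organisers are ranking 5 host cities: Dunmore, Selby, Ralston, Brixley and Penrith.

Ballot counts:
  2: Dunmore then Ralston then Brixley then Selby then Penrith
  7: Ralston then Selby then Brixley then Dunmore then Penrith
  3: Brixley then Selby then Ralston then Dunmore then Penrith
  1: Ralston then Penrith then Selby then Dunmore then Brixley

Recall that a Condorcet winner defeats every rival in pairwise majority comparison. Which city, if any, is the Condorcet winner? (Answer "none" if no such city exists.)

Check each pair by majority over 13 ballots:
Dunmore vs Selby: Dunmore preferred on 2 ballots; Selby wins 11–2.
Dunmore vs Ralston: Dunmore preferred on 2 ballots; Ralston wins 11–2.
Dunmore vs Brixley: Dunmore is ranked higher on 2+1 = 3 ballots, Brixley on 10. Brixley wins 10–3.
Dunmore vs Penrith: Dunmore preferred on 2+7+3 = 12 ballots; Dunmore wins 12–1.
Selby vs Ralston: 3 to 10, Ralston.
Selby vs Brixley: Selby is ranked higher on 7+1 = 8 ballots, Brixley on 5. Selby wins 8–5.
Selby vs Penrith: 2+7+3 = 12 for Selby, 1 for Penrith — Selby by 12–1.
Ralston vs Brixley: 10 to 3, Ralston.
Ralston vs Penrith: 13 to 0, Ralston.
Brixley vs Penrith: Brixley preferred on 2+7+3 = 12 ballots; Brixley wins 12–1.
Ralston wins every pairwise contest, so Ralston is the Condorcet winner.

Ralston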